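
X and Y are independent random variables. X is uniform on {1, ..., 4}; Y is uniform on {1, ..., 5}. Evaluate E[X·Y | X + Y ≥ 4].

P(X + Y ≥ 4) = 17/20.
Summing XY·P(x,y) over outcomes with X + Y ≥ 4 gives 29/4.
E[X·Y | X + Y ≥ 4] = (29/4) / (17/20) = 145/17.

145/17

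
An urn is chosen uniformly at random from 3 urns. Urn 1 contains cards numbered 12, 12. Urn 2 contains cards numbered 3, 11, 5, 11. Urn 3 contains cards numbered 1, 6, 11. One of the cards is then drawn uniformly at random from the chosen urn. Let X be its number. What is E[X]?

E[X | urn 1] = (12+12)/2 = 12.
E[X | urn 2] = (3+11+5+11)/4 = 15/2.
E[X | urn 3] = (1+6+11)/3 = 6.
By the law of total expectation,
E[X] = (1/3)·(12) + (1/3)·(15/2) + (1/3)·(6) = 17/2.

17/2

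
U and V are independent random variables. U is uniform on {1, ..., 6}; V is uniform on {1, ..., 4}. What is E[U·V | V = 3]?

Outcomes with V = 3: (1,3), (2,3), (3,3), (4,3), (5,3), (6,3), each with probability 1/24.
E[U·V | V = 3] = (3 + 6 + 9 + 12 + 15 + 18) / 6 = 21/2.

21/2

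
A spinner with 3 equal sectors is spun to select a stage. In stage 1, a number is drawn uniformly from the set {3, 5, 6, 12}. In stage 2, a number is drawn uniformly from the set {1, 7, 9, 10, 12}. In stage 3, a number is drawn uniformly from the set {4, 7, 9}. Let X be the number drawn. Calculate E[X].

629/90

E[X | stage 1] = (3+5+6+12)/4 = 13/2.
E[X | stage 2] = (1+7+9+10+12)/5 = 39/5.
E[X | stage 3] = (4+7+9)/3 = 20/3.
By the law of total expectation,
E[X] = (1/3)·(13/2) + (1/3)·(39/5) + (1/3)·(20/3) = 629/90.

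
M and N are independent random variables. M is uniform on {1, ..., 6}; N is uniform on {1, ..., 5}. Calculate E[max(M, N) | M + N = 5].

7/2

P(M + N = 5) = 2/15.
Summing max(M,N)·P(x,y) over outcomes with M + N = 5 gives 7/15.
E[max(M, N) | M + N = 5] = (7/15) / (2/15) = 7/2.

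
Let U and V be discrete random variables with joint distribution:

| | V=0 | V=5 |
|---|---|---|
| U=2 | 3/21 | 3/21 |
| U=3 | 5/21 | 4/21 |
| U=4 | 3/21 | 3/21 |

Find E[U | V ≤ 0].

P(V ≤ 0) = 11/21.
Σ U·P over the event = 2·(3/21) + 3·(5/21) + 4·(3/21) = 11/7.
E[U | V ≤ 0] = (11/7) / (11/21) = 3.

3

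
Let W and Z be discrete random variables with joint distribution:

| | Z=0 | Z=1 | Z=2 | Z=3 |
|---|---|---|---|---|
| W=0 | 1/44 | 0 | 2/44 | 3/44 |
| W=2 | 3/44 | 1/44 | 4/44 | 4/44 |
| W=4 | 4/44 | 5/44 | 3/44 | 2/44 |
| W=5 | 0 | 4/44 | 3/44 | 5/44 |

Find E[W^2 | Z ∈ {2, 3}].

P(Z ∈ {2, 3}) = 13/22.
Σ W^2·P over the event = 0·(2/44) + 0·(3/44) + 4·(4/44) + 4·(4/44) + 16·(3/44) + 16·(2/44) + 25·(3/44) + 25·(5/44) = 78/11.
E[W^2 | Z ∈ {2, 3}] = (78/11) / (13/22) = 12.

12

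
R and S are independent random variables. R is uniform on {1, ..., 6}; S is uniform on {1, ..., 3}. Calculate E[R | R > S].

P(R > S) = 2/3.
Summing R·P(x,y) over outcomes with R > S gives 53/18.
E[R | R > S] = (53/18) / (2/3) = 53/12.

53/12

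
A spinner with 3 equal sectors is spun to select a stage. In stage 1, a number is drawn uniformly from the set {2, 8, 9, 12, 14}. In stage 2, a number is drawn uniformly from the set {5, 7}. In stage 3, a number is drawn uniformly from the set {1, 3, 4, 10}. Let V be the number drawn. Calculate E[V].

13/2

E[V | stage 1] = (2+8+9+12+14)/5 = 9.
E[V | stage 2] = (5+7)/2 = 6.
E[V | stage 3] = (1+3+4+10)/4 = 9/2.
E[V] = (1/3)·(9) + (1/3)·(6) + (1/3)·(9/2) = 13/2.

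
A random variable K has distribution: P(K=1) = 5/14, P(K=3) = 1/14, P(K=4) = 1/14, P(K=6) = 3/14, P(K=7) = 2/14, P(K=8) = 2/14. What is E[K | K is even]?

P(K is even) = 3/7.
Σ over the event: 4·1/14 + 6·3/14 + 8·1/7 = 19/7.
E[K | K is even] = (19/7) / (3/7) = 19/3.

19/3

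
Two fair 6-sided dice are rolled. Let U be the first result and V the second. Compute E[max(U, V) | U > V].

14/3

P(U > V) = 5/12.
Summing max(U,V)·P(x,y) over outcomes with U > V gives 35/18.
E[max(U, V) | U > V] = (35/18) / (5/12) = 14/3.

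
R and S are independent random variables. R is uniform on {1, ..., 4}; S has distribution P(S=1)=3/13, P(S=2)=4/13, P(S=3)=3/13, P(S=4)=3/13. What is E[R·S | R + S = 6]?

83/10

P(R + S = 6) = 5/26.
Summing RS·P(x,y) over outcomes with R + S = 6 gives 83/52.
E[R·S | R + S = 6] = (83/52) / (5/26) = 83/10.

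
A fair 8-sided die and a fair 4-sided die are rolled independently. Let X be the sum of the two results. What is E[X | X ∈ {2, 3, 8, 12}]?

P(X ∈ {2, 3, 8, 12}) = 1/4.
Σ over the event: 2·1/32 + 3·1/16 + 8·1/8 + 12·1/32 = 13/8.
E[X | X ∈ {2, 3, 8, 12}] = (13/8) / (1/4) = 13/2.

13/2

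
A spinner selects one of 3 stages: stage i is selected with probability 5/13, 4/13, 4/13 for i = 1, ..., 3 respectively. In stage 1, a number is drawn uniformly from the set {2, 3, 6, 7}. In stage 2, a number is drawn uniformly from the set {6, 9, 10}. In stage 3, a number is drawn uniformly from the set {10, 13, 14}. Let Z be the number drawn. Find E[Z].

E[Z | stage 1] = (2+3+6+7)/4 = 9/2.
E[Z | stage 2] = (6+9+10)/3 = 25/3.
E[Z | stage 3] = (10+13+14)/3 = 37/3.
E[Z] = (5/13)·(9/2) + (4/13)·(25/3) + (4/13)·(37/3) = 631/78.

631/78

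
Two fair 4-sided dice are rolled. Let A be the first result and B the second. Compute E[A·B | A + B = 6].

25/3

Outcomes with A + B = 6: (2,4), (3,3), (4,2), each with probability 1/16.
E[A·B | A + B = 6] = (8 + 9 + 8) / 3 = 25/3.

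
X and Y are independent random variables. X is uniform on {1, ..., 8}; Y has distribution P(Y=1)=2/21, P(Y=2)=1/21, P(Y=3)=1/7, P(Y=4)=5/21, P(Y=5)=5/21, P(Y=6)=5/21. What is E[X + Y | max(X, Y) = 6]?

P(max(X, Y) = 6) = 23/84.
Summing (X+Y)·P(x,y) over outcomes with max(X, Y) = 6 gives 439/168.
E[X + Y | max(X, Y) = 6] = (439/168) / (23/84) = 439/46.

439/46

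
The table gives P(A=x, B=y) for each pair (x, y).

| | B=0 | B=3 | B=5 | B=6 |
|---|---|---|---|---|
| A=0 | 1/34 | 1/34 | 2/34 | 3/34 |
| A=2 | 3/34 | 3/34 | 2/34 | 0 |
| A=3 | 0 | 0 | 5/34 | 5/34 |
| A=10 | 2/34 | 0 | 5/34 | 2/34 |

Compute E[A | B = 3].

3/2

P(B = 3) = 2/17.
Σ A·P over the event = 0·(1/34) + 2·(3/34) = 3/17.
E[A | B = 3] = (3/17) / (2/17) = 3/2.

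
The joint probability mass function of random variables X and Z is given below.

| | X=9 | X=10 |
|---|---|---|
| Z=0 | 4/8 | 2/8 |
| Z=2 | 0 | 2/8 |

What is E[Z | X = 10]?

1

P(X = 10) = 1/2.
Σ Z·P over the event = 0·(2/8) + 2·(2/8) = 1/2.
E[Z | X = 10] = (1/2) / (1/2) = 1.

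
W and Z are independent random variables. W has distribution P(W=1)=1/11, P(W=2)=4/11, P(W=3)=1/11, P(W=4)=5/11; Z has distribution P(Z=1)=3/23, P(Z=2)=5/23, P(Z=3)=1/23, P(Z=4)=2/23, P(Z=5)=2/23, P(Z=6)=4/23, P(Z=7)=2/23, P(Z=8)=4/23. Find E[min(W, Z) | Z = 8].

P(Z = 8) = 4/23.
Summing min(W,Z)·P(x,y) over outcomes with Z = 8 gives 128/253.
E[min(W, Z) | Z = 8] = (128/253) / (4/23) = 32/11.

32/11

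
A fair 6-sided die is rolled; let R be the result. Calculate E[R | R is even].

Given R is even, R is equally likely to be any of {2, 4, 6}.
E[R | R is even] = (2 + 4 + 6) / 3 = 4.

4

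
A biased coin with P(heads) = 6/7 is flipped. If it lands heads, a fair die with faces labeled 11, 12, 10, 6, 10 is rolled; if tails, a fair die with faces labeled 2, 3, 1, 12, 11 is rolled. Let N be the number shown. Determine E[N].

E[N | heads] = (11+12+10+6+10)/5 = 49/5.
E[N | tails] = (2+3+1+12+11)/5 = 29/5.
E[N] = (6/7)·(49/5) + (1/7)·(29/5) = 323/35.

323/35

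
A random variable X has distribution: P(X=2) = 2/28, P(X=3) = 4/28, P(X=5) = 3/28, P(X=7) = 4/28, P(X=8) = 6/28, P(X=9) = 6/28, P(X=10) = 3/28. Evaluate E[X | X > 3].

P(X > 3) = 11/14.
Σ over the event: 5·3/28 + 7·1/7 + 8·3/14 + 9·3/14 + 10·3/28 = 25/4.
E[X | X > 3] = (25/4) / (11/14) = 175/22.

175/22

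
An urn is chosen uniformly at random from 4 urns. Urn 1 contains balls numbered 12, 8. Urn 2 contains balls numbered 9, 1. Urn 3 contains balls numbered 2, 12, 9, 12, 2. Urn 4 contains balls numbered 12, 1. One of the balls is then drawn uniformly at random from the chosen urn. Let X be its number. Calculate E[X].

289/40

E[X | urn 1] = (12+8)/2 = 10.
E[X | urn 2] = (9+1)/2 = 5.
E[X | urn 3] = (2+12+9+12+2)/5 = 37/5.
E[X | urn 4] = (12+1)/2 = 13/2.
By the law of total expectation,
E[X] = (1/4)·(10) + (1/4)·(5) + (1/4)·(37/5) + (1/4)·(13/2) = 289/40.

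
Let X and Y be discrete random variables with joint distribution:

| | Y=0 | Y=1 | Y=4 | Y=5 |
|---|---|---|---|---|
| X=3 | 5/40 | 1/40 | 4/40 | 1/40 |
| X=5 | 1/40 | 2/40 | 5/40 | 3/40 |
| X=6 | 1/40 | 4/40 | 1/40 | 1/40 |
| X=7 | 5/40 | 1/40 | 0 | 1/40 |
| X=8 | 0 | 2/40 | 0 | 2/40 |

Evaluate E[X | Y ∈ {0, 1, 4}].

41/8

P(Y ∈ {0, 1, 4}) = 4/5.
Summing X·P(X=x,Y=y) over the conditioning event gives 41/10.
E[X | Y ∈ {0, 1, 4}] = (41/10) / (4/5) = 41/8.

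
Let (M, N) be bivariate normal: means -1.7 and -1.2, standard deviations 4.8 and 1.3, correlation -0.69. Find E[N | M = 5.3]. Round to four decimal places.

The regression of N on M has slope ρ·σ_N/σ_M and passes through (μ_M, μ_N).
E[N | M=5.3] = -1.2 + (-0.69)·(1.3/4.8)·(5.3 − (-1.7)) = -1.2 + (-0.186875)·(7) = -2.5081.

-2.5081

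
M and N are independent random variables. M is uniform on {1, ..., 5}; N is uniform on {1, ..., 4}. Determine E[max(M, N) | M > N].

Outcomes with M > N: (2,1), (3,1), (3,2), (4,1), (4,2), (4,3), (5,1), (5,2), (5,3), (5,4), each with probability 1/20.
E[max(M, N) | M > N] = (2 + 3 + 3 + 4 + 4 + 4 + 5 + 5 + 5 + 5) / 10 = 4.

4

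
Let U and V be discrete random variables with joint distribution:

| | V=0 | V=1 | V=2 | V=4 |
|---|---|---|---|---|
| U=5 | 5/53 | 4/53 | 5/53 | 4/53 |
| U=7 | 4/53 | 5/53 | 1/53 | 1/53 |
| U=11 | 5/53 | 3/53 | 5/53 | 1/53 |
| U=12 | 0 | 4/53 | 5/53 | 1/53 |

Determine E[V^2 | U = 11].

P(U = 11) = 14/53.
Summing V^2·P(U=x,V=y) over the conditioning event gives 39/53.
E[V^2 | U = 11] = (39/53) / (14/53) = 39/14.

39/14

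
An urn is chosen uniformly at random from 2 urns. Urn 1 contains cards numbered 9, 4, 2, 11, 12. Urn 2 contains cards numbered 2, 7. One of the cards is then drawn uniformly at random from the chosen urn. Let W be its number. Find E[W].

E[W | urn 1] = (9+4+2+11+12)/5 = 38/5.
E[W | urn 2] = (2+7)/2 = 9/2.
E[W] = (1/2)·(38/5) + (1/2)·(9/2) = 121/20.

121/20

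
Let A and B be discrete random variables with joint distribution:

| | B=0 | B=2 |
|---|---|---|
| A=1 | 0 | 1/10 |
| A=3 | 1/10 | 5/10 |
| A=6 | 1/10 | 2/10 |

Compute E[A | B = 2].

P(B = 2) = 4/5.
Σ A·P over the event = 1·(1/10) + 3·(5/10) + 6·(2/10) = 14/5.
E[A | B = 2] = (14/5) / (4/5) = 7/2.

7/2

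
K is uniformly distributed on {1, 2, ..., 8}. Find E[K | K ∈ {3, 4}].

P(K ∈ {3, 4}) = 1/4.
Σ over the event: 3·1/8 + 4·1/8 = 7/8.
E[K | K ∈ {3, 4}] = (7/8) / (1/4) = 7/2.

7/2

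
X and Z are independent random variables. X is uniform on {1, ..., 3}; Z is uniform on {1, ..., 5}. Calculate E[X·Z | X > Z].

11/3

Outcomes with X > Z: (2,1), (3,1), (3,2), each with probability 1/15.
E[X·Z | X > Z] = (2 + 3 + 6) / 3 = 11/3.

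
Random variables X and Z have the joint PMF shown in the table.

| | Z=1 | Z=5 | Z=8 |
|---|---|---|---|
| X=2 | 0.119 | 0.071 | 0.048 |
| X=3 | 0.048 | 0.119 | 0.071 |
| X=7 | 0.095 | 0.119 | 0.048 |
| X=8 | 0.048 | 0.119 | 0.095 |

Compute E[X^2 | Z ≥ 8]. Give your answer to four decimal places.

P(Z ≥ 8) = 0.262.
Σ X^2·P over the event = 4·(0.048) + 9·(0.071) + 49·(0.048) + 64·(0.095) = 9.263.
E[X^2 | Z ≥ 8] = (9.263) / (0.262) = 35.3550.

35.3550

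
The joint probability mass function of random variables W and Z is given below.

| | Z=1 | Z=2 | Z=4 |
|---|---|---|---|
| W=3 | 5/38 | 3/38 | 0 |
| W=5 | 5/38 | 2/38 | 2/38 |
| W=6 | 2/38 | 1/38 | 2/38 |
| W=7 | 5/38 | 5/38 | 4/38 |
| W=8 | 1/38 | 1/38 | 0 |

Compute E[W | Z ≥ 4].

P(Z ≥ 4) = 4/19.
Σ W·P over the event = 5·(2/38) + 6·(2/38) + 7·(4/38) = 25/19.
E[W | Z ≥ 4] = (25/19) / (4/19) = 25/4.

25/4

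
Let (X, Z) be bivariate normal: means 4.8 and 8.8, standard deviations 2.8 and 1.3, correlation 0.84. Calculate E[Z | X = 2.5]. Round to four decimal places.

E[Z | X=x] = μ_Z + ρ(σ_Z/σ_X)(x − μ_X) for jointly normal variables.
E[Z | X=2.5] = 8.8 + (0.84)·(1.3/2.8)·(2.5 − (4.8)) = 8.8 + (0.39)·(-2.3) = 7.9030.

7.9030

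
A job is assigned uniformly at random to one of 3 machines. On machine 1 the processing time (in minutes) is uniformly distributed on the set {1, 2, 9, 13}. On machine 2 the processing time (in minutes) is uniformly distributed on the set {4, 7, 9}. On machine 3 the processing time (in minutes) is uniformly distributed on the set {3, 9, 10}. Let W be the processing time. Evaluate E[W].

E[W | machine 1] = (1+2+9+13)/4 = 25/4.
E[W | machine 2] = (4+7+9)/3 = 20/3.
E[W | machine 3] = (3+9+10)/3 = 22/3.
By the law of total expectation,
E[W] = (1/3)·(25/4) + (1/3)·(20/3) + (1/3)·(22/3) = 27/4.

27/4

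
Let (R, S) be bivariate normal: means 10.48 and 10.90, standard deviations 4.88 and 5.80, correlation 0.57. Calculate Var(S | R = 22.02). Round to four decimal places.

22.7104

The conditional variance in a bivariate normal is σ_S²(1 − ρ²), independent of x.
Var(S | R=22.02) = (5.80)²·(1 − (0.57)²) = 33.64·0.6751 = 22.7104.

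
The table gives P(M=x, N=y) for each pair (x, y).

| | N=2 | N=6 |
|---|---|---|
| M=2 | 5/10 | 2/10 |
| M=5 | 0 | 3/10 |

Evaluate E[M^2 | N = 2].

P(N = 2) = 1/2.
Σ M^2·P over the event = 4·(5/10) = 2.
E[M^2 | N = 2] = (2) / (1/2) = 4.

4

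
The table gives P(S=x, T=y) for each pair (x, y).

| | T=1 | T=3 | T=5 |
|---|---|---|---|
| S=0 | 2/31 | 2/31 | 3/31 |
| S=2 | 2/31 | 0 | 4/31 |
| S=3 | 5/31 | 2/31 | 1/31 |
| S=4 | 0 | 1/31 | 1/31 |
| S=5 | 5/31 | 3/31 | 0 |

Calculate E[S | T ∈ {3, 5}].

40/17

P(T ∈ {3, 5}) = 17/31.
Summing S·P(S=x,T=y) over the conditioning event gives 40/31.
E[S | T ∈ {3, 5}] = (40/31) / (17/31) = 40/17.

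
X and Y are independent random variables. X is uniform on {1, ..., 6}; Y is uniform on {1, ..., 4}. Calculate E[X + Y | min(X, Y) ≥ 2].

7

P(min(X, Y) ≥ 2) = 5/8.
Summing (X+Y)·P(x,y) over outcomes with min(X, Y) ≥ 2 gives 35/8.
E[X + Y | min(X, Y) ≥ 2] = (35/8) / (5/8) = 7.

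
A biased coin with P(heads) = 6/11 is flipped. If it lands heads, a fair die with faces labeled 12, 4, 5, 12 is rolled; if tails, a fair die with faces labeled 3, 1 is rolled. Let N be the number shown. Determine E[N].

E[N | heads] = (12+4+5+12)/4 = 33/4.
E[N | tails] = (3+1)/2 = 2.
E[N] = (6/11)·(33/4) + (5/11)·(2) = 119/22.

119/22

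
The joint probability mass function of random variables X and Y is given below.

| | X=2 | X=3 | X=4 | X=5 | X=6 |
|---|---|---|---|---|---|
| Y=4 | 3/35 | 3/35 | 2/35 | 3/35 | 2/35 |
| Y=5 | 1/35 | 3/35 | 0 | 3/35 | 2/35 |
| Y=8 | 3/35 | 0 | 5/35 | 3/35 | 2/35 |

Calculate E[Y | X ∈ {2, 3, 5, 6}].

153/28

P(X ∈ {2, 3, 5, 6}) = 4/5.
Summing Y·P(X=x,Y=y) over the conditioning event gives 153/35.
E[Y | X ∈ {2, 3, 5, 6}] = (153/35) / (4/5) = 153/28.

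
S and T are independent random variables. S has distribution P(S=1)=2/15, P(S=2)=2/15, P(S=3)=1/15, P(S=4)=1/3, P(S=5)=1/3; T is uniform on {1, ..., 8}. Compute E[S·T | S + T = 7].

P(S + T = 7) = 1/8.
Summing ST·P(x,y) over outcomes with S + T = 7 gives 77/60.
E[S·T | S + T = 7] = (77/60) / (1/8) = 154/15.

154/15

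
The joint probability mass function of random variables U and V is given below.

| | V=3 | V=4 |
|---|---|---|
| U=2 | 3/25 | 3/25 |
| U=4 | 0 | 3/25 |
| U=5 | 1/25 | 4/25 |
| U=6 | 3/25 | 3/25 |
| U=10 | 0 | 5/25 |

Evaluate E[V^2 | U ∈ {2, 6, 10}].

P(U ∈ {2, 6, 10}) = 17/25.
Σ V^2·P over the event = 9·(3/25) + 16·(3/25) + 9·(3/25) + 16·(3/25) + 16·(5/25) = 46/5.
E[V^2 | U ∈ {2, 6, 10}] = (46/5) / (17/25) = 230/17.

230/17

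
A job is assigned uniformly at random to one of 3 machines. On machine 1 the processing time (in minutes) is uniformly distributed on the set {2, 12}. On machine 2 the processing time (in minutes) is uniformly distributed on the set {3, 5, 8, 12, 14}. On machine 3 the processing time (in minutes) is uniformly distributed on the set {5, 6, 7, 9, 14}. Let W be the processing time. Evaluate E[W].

118/15

E[W | machine 1] = (2+12)/2 = 7.
E[W | machine 2] = (3+5+8+12+14)/5 = 42/5.
E[W | machine 3] = (5+6+7+9+14)/5 = 41/5.
E[W] = (1/3)·(7) + (1/3)·(42/5) + (1/3)·(41/5) = 118/15.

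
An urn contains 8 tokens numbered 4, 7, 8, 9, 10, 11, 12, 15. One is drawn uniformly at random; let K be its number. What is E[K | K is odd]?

P(K is odd) = 1/2.
Σ over the event: 7·1/8 + 9·1/8 + 11·1/8 + 15·1/8 = 21/4.
E[K | K is odd] = (21/4) / (1/2) = 21/2.

21/2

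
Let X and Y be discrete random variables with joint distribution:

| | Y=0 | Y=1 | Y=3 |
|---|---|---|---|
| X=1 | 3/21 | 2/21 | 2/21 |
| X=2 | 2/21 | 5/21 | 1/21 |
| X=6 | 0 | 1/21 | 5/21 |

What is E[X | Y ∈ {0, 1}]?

P(Y ∈ {0, 1}) = 13/21.
Σ X·P over the event = 1·(3/21) + 1·(2/21) + 2·(2/21) + 2·(5/21) + 6·(1/21) = 25/21.
E[X | Y ∈ {0, 1}] = (25/21) / (13/21) = 25/13.

25/13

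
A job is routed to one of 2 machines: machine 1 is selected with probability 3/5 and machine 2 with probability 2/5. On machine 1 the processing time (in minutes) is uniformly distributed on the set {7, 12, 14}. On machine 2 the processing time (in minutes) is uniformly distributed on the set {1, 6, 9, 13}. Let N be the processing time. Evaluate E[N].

E[N | machine 1] = (7+12+14)/3 = 11.
E[N | machine 2] = (1+6+9+13)/4 = 29/4.
E[N] = (3/5)·(11) + (2/5)·(29/4) = 19/2.

19/2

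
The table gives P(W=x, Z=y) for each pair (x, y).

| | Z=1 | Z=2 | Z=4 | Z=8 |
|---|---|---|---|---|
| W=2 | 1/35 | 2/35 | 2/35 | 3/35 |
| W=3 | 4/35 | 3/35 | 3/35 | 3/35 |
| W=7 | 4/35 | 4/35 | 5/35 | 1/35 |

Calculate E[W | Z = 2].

P(Z = 2) = 9/35.
Σ W·P over the event = 2·(2/35) + 3·(3/35) + 7·(4/35) = 41/35.
E[W | Z = 2] = (41/35) / (9/35) = 41/9.

41/9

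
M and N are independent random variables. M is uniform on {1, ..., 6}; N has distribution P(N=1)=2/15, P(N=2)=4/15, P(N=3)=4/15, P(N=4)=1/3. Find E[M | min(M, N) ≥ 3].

9/2

P(min(M, N) ≥ 3) = 2/5.
Summing M·P(x,y) over outcomes with min(M, N) ≥ 3 gives 9/5.
E[M | min(M, N) ≥ 3] = (9/5) / (2/5) = 9/2.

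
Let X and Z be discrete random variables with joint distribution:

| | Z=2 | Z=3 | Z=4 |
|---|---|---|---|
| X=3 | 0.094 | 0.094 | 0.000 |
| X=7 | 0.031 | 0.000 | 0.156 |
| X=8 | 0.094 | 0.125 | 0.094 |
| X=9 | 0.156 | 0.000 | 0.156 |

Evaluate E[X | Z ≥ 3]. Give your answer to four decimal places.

P(Z ≥ 3) = 0.625.
Σ X·P over the event = 3·(0.094) + 7·(0.156) + 8·(0.125) + 8·(0.094) + 9·(0.156) = 4.530.
E[X | Z ≥ 3] = (4.530) / (0.625) = 7.2480.

7.2480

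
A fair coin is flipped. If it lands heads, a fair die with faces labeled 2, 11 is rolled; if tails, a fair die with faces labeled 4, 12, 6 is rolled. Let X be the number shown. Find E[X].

E[X | heads] = (2+11)/2 = 13/2.
E[X | tails] = (4+12+6)/3 = 22/3.
E[X] = (1/2)·(13/2) + (1/2)·(22/3) = 83/12.

83/12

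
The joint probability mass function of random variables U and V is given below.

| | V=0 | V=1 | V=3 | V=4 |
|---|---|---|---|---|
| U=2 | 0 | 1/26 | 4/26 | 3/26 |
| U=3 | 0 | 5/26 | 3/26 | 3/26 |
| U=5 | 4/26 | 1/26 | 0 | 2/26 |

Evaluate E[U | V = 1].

P(V = 1) = 7/26.
Σ U·P over the event = 2·(1/26) + 3·(5/26) + 5·(1/26) = 11/13.
E[U | V = 1] = (11/13) / (7/26) = 22/7.

22/7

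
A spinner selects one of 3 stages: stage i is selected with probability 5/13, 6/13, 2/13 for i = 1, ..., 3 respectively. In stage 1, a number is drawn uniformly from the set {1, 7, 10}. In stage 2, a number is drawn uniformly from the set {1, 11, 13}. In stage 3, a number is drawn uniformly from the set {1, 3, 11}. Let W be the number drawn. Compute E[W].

E[W | stage 1] = (1+7+10)/3 = 6.
E[W | stage 2] = (1+11+13)/3 = 25/3.
E[W | stage 3] = (1+3+11)/3 = 5.
By the law of total expectation,
E[W] = (5/13)·(6) + (6/13)·(25/3) + (2/13)·(5) = 90/13.

90/13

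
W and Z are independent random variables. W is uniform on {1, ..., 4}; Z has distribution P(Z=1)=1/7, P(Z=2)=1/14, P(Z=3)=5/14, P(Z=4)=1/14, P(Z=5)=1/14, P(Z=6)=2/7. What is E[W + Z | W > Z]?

70/13

P(W > Z) = 13/56.
Summing (W+Z)·P(x,y) over outcomes with W > Z gives 5/4.
E[W + Z | W > Z] = (5/4) / (13/56) = 70/13.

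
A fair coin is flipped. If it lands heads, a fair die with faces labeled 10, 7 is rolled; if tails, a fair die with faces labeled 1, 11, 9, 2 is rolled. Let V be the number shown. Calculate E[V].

E[V | heads] = (10+7)/2 = 17/2.
E[V | tails] = (1+11+9+2)/4 = 23/4.
By the law of total expectation,
E[V] = (1/2)·(17/2) + (1/2)·(23/4) = 57/8.

57/8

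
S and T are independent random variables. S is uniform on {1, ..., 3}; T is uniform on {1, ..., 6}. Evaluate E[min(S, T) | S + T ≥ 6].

20/9

Outcomes with S + T ≥ 6: (1,5), (1,6), (2,4), (2,5), (2,6), (3,3), (3,4), (3,5), (3,6), each with probability 1/18.
E[min(S, T) | S + T ≥ 6] = (1 + 1 + 2 + 2 + 2 + 3 + 3 + 3 + 3) / 9 = 20/9.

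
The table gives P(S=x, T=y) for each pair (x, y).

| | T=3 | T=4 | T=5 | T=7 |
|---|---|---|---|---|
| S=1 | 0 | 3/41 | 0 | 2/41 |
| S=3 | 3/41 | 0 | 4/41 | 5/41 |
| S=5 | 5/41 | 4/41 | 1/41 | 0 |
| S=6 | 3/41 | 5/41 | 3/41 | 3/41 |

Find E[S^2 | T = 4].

P(T = 4) = 12/41.
Σ S^2·P over the event = 1·(3/41) + 25·(4/41) + 36·(5/41) = 283/41.
E[S^2 | T = 4] = (283/41) / (12/41) = 283/12.

283/12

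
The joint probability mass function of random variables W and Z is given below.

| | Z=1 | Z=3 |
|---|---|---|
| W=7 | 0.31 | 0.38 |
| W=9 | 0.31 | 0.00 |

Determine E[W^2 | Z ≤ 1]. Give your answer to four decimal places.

P(Z ≤ 1) = 0.62.
Σ W^2·P over the event = 49·(0.31) + 81·(0.31) = 40.30.
E[W^2 | Z ≤ 1] = (40.30) / (0.62) = 65.0000.

65.0000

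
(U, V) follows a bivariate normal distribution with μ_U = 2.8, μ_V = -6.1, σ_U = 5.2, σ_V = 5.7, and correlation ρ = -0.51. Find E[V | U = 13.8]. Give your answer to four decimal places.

-12.2494

E[V | U=x] = μ_V + ρ(σ_V/σ_U)(x − μ_U) for jointly normal variables.
E[V | U=13.8] = -6.1 + (-0.51)·(5.7/5.2)·(13.8 − (2.8)) = -6.1 + (-0.55904)·(11) = -12.2494.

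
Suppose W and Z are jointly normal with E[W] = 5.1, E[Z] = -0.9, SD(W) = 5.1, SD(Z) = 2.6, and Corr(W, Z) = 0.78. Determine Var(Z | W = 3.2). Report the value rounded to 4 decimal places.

Var(Z | W=x) = (1 − ρ²)·σ_Z².
Var(Z | W=3.2) = (2.6)²·(1 − (0.78)²) = 6.76·0.3916 = 2.6472.

2.6472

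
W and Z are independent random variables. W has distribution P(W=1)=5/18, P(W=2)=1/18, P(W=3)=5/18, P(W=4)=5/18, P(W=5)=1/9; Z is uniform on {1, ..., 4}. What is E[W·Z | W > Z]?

267/34

P(W > Z) = 17/36.
Summing WZ·P(x,y) over outcomes with W > Z gives 89/24.
E[W·Z | W > Z] = (89/24) / (17/36) = 267/34.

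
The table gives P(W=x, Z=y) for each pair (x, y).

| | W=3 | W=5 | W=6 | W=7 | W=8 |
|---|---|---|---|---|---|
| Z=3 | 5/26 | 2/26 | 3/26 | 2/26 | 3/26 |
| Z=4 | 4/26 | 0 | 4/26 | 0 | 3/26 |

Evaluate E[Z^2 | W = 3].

109/9

P(W = 3) = 9/26.
Σ Z^2·P over the event = 9·(5/26) + 16·(4/26) = 109/26.
E[Z^2 | W = 3] = (109/26) / (9/26) = 109/9.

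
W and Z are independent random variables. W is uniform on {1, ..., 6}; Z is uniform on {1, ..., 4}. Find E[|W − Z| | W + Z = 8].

P(W + Z = 8) = 1/8.
Summing |W−Z|·P(x,y) over outcomes with W + Z = 8 gives 1/4.
E[|W − Z| | W + Z = 8] = (1/4) / (1/8) = 2.

2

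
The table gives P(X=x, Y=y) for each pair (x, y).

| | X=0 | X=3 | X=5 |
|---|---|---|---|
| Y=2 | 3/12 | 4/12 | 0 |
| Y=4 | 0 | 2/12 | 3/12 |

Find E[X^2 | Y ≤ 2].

36/7

P(Y ≤ 2) = 7/12.
Σ X^2·P over the event = 0·(3/12) + 9·(4/12) = 3.
E[X^2 | Y ≤ 2] = (3) / (7/12) = 36/7.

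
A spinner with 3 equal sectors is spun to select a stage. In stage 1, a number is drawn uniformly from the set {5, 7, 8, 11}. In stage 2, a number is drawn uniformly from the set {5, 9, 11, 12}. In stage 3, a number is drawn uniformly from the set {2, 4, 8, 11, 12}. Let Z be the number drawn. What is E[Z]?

E[Z | stage 1] = (5+7+8+11)/4 = 31/4.
E[Z | stage 2] = (5+9+11+12)/4 = 37/4.
E[Z | stage 3] = (2+4+8+11+12)/5 = 37/5.
By the law of total expectation,
E[Z] = (1/3)·(31/4) + (1/3)·(37/4) + (1/3)·(37/5) = 122/15.

122/15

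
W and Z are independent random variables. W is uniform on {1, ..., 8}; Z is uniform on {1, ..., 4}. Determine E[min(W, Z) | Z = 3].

Outcomes with Z = 3: (1,3), (2,3), (3,3), (4,3), (5,3), (6,3), (7,3), (8,3), each with probability 1/32.
E[min(W, Z) | Z = 3] = (1 + 2 + 3 + 3 + 3 + 3 + 3 + 3) / 8 = 21/8.

21/8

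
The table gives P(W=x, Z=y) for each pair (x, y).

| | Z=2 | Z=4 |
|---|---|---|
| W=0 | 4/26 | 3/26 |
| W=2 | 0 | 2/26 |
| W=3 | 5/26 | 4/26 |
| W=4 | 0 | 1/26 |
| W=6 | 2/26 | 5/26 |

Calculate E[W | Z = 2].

P(Z = 2) = 11/26.
Σ W·P over the event = 0·(4/26) + 3·(5/26) + 6·(2/26) = 27/26.
E[W | Z = 2] = (27/26) / (11/26) = 27/11.

27/11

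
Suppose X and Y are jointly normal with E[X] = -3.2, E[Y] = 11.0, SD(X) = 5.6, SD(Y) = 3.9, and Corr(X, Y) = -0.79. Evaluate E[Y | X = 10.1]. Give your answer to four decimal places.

E[Y | X=x] = μ_Y + ρ(σ_Y/σ_X)(x − μ_X) for jointly normal variables.
E[Y | X=10.1] = 11.0 + (-0.79)·(3.9/5.6)·(10.1 − (-3.2)) = 11.0 + (-0.55018)·(13.3) = 3.6826.

3.6826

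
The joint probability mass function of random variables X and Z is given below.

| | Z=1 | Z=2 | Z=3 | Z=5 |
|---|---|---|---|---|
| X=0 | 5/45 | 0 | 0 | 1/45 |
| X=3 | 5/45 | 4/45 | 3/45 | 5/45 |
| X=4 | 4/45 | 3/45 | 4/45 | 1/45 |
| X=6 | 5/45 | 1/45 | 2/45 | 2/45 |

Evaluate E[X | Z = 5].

31/9

P(Z = 5) = 1/5.
Σ X·P over the event = 0·(1/45) + 3·(5/45) + 4·(1/45) + 6·(2/45) = 31/45.
E[X | Z = 5] = (31/45) / (1/5) = 31/9.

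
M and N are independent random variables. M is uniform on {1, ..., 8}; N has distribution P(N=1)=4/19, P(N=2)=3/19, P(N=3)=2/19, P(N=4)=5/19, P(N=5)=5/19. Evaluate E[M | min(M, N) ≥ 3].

P(min(M, N) ≥ 3) = 9/19.
Summing M·P(x,y) over outcomes with min(M, N) ≥ 3 gives 99/38.
E[M | min(M, N) ≥ 3] = (99/38) / (9/19) = 11/2.

11/2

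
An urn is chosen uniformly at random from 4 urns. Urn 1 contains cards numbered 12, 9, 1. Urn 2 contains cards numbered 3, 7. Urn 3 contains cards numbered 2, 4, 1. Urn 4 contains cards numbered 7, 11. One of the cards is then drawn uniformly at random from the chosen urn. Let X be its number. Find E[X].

E[X | urn 1] = (12+9+1)/3 = 22/3.
E[X | urn 2] = (3+7)/2 = 5.
E[X | urn 3] = (2+4+1)/3 = 7/3.
E[X | urn 4] = (7+11)/2 = 9.
E[X] = (1/4)·(22/3) + (1/4)·(5) + (1/4)·(7/3) + (1/4)·(9) = 71/12.

71/12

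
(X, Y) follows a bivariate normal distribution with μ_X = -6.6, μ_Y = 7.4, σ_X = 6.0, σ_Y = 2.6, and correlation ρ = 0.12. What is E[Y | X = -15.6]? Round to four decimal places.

6.9320

For a bivariate normal, E[Y | X=x] = μ_Y + ρ·(σ_Y/σ_X)·(x − μ_X).
E[Y | X=-15.6] = 7.4 + (0.12)·(2.6/6.0)·(-15.6 − (-6.6)) = 7.4 + (0.052)·(-9) = 6.9320.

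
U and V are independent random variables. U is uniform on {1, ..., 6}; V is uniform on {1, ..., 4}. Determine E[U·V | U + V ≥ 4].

P(U + V ≥ 4) = 7/8.
Summing UV·P(x,y) over outcomes with U + V ≥ 4 gives 205/24.
E[U·V | U + V ≥ 4] = (205/24) / (7/8) = 205/21.

205/21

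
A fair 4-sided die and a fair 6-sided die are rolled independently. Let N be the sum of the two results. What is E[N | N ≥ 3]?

P(N ≥ 3) = 23/24.
Σ over the event: 3·1/12 + 4·1/8 + 5·1/6 + 6·1/6 + 7·1/6 + 8·1/8 + 9·1/12 + 10·1/24 = 71/12.
E[N | N ≥ 3] = (71/12) / (23/24) = 142/23.

142/23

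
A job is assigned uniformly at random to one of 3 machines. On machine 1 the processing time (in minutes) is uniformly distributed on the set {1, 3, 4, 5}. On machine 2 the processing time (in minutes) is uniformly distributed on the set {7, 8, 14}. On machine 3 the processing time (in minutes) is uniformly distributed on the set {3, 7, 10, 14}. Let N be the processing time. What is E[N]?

E[N | machine 1] = (1+3+4+5)/4 = 13/4.
E[N | machine 2] = (7+8+14)/3 = 29/3.
E[N | machine 3] = (3+7+10+14)/4 = 17/2.
By the law of total expectation,
E[N] = (1/3)·(13/4) + (1/3)·(29/3) + (1/3)·(17/2) = 257/36.

257/36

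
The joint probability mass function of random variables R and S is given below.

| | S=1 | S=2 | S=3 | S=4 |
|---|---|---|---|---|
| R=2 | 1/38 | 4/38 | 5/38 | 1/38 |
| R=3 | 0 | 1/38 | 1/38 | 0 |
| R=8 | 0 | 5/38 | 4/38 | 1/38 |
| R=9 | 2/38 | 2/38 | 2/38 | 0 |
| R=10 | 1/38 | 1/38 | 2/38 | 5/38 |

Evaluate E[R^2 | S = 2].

P(S = 2) = 13/38.
Σ R^2·P over the event = 4·(4/38) + 9·(1/38) + 64·(5/38) + 81·(2/38) + 100·(1/38) = 607/38.
E[R^2 | S = 2] = (607/38) / (13/38) = 607/13.

607/13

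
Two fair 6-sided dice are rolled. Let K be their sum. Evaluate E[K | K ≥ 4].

P(K ≥ 4) = 11/12.
E[K | K ≥ 4] = (61/9) / (11/12) = 244/33.

244/33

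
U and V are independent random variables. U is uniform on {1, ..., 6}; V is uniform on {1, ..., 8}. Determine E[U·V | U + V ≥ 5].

P(U + V ≥ 5) = 7/8.
Summing UV·P(x,y) over outcomes with U + V ≥ 5 gives 247/16.
E[U·V | U + V ≥ 5] = (247/16) / (7/8) = 247/14.

247/14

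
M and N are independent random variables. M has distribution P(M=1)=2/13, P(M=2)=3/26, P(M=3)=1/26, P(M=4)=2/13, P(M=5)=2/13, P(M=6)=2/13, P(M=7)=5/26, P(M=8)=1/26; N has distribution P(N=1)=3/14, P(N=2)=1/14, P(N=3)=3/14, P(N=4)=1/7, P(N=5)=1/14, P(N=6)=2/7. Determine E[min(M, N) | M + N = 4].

7/6

P(M + N = 4) = 9/182.
Summing min(M,N)·P(x,y) over outcomes with M + N = 4 gives 3/52.
E[min(M, N) | M + N = 4] = (3/52) / (9/182) = 7/6.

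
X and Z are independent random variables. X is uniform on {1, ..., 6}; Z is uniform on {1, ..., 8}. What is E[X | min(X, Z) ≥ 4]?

P(min(X, Z) ≥ 4) = 5/16.
Summing X·P(x,y) over outcomes with min(X, Z) ≥ 4 gives 25/16.
E[X | min(X, Z) ≥ 4] = (25/16) / (5/16) = 5.

5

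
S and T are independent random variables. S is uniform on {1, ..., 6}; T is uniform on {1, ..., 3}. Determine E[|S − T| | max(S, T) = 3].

Outcomes with max(S, T) = 3: (1,3), (2,3), (3,1), (3,2), (3,3), each with probability 1/18.
E[|S − T| | max(S, T) = 3] = (2 + 1 + 2 + 1 + 0) / 5 = 6/5.

6/5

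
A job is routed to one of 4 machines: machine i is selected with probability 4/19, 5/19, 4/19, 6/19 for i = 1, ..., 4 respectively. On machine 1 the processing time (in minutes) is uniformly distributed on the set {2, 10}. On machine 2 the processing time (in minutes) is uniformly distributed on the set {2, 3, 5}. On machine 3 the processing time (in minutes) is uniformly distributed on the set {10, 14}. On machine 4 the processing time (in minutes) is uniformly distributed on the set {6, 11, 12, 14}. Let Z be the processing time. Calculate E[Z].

919/114

E[Z | machine 1] = (2+10)/2 = 6.
E[Z | machine 2] = (2+3+5)/3 = 10/3.
E[Z | machine 3] = (10+14)/2 = 12.
E[Z | machine 4] = (6+11+12+14)/4 = 43/4.
E[Z] = (4/19)·(6) + (5/19)·(10/3) + (4/19)·(12) + (6/19)·(43/4) = 919/114.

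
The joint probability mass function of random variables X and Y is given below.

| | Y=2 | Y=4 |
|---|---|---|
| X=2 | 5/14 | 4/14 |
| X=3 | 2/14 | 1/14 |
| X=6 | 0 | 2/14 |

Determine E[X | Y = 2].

16/7

P(Y = 2) = 1/2.
Σ X·P over the event = 2·(5/14) + 3·(2/14) = 8/7.
E[X | Y = 2] = (8/7) / (1/2) = 16/7.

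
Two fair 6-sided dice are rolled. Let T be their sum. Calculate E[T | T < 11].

P(T < 11) = 11/12.
E[T | T < 11] = (109/18) / (11/12) = 218/33.

218/33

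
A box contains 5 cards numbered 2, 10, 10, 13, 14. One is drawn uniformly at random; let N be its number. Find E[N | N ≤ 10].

P(N ≤ 10) = 3/5.
Σ over the event: 2·1/5 + 10·2/5 = 22/5.
E[N | N ≤ 10] = (22/5) / (3/5) = 22/3.

22/3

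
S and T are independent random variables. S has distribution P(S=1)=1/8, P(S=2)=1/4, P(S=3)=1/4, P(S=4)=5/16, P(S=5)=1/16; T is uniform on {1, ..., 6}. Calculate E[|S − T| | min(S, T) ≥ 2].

P(min(S, T) ≥ 2) = 35/48.
Summing |S−T|·P(x,y) over outcomes with min(S, T) ≥ 2 gives 35/32.
E[|S − T| | min(S, T) ≥ 2] = (35/32) / (35/48) = 3/2.

3/2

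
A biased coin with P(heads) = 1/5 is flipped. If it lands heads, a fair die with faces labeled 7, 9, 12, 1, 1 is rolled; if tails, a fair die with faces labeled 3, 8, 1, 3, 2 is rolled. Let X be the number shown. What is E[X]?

E[X | heads] = (7+9+12+1+1)/5 = 6.
E[X | tails] = (3+8+1+3+2)/5 = 17/5.
E[X] = (1/5)·(6) + (4/5)·(17/5) = 98/25.

98/25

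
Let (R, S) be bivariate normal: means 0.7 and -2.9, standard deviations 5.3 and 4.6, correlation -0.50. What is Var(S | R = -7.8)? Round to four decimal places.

The conditional variance in a bivariate normal is σ_S²(1 − ρ²), independent of x.
Var(S | R=-7.8) = (4.6)²·(1 − (-0.50)²) = 21.16·0.75 = 15.8700.

15.8700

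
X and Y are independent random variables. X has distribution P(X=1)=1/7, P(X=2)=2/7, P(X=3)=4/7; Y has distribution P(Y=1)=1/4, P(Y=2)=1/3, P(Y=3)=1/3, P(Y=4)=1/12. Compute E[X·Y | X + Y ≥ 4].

P(X + Y ≥ 4) = 71/84.
Summing XY·P(x,y) over outcomes with X + Y ≥ 4 gives 109/21.
E[X·Y | X + Y ≥ 4] = (109/21) / (71/84) = 436/71.

436/71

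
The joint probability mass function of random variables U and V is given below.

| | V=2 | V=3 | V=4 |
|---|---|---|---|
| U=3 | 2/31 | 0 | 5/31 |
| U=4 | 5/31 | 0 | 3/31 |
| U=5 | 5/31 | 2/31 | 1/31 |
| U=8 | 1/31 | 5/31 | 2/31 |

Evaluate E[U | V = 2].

59/13

P(V = 2) = 13/31.
Σ U·P over the event = 3·(2/31) + 4·(5/31) + 5·(5/31) + 8·(1/31) = 59/31.
E[U | V = 2] = (59/31) / (13/31) = 59/13.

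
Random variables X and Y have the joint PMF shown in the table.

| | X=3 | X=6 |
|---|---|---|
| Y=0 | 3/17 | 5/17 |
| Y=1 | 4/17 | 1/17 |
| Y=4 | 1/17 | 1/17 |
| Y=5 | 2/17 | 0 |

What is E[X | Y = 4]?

P(Y = 4) = 2/17.
Summing X·P(X=x,Y=y) over the conditioning event gives 9/17.
E[X | Y = 4] = (9/17) / (2/17) = 9/2.

9/2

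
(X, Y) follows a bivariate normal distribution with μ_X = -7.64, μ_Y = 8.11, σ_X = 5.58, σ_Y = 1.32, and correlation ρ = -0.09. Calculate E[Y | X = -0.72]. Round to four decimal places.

E[Y | X=x] = μ_Y + ρ(σ_Y/σ_X)(x − μ_X) for jointly normal variables.
E[Y | X=-0.72] = 8.11 + (-0.09)·(1.32/5.58)·(-0.72 − (-7.64)) = 8.11 + (-0.02129)·(6.92) = 7.9627.

7.9627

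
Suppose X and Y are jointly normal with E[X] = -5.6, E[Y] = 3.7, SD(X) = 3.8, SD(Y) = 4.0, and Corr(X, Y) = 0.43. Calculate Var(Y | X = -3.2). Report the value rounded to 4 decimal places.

The conditional variance in a bivariate normal is σ_Y²(1 − ρ²), independent of x.
Var(Y | X=-3.2) = (4.0)²·(1 − (0.43)²) = 16·0.8151 = 13.0416.

13.0416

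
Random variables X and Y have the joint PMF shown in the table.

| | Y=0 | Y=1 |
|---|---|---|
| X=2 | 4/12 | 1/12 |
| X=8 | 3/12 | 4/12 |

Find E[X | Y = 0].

32/7

P(Y = 0) = 7/12.
Σ X·P over the event = 2·(4/12) + 8·(3/12) = 8/3.
E[X | Y = 0] = (8/3) / (7/12) = 32/7.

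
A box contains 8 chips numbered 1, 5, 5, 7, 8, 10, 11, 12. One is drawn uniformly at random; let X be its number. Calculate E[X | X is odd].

29/5

P(X is odd) = 5/8.
Σ over the event: 1·1/8 + 5·1/4 + 7·1/8 + 11·1/8 = 29/8.
E[X | X is odd] = (29/8) / (5/8) = 29/5.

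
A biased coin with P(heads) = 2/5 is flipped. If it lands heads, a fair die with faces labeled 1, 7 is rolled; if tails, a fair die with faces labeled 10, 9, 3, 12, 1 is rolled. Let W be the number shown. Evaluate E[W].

E[W | heads] = (1+7)/2 = 4.
E[W | tails] = (10+9+3+12+1)/5 = 7.
By the law of total expectation,
E[W] = (2/5)·(4) + (3/5)·(7) = 29/5.

29/5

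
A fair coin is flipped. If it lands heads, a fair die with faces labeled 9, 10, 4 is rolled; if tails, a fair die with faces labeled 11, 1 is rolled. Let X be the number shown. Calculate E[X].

41/6

E[X | heads] = (9+10+4)/3 = 23/3.
E[X | tails] = (11+1)/2 = 6.
By the law of total expectation,
E[X] = (1/2)·(23/3) + (1/2)·(6) = 41/6.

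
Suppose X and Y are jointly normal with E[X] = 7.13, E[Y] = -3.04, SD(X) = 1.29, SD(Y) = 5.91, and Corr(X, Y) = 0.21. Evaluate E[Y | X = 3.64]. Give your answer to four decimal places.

The regression of Y on X has slope ρ·σ_Y/σ_X and passes through (μ_X, μ_Y).
E[Y | X=3.64] = -3.04 + (0.21)·(5.91/1.29)·(3.64 − (7.13)) = -3.04 + (0.96209)·(-3.49) = -6.3977.

-6.3977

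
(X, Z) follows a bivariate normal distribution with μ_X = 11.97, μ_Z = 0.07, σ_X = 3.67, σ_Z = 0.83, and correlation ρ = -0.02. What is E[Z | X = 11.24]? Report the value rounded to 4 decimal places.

The regression of Z on X has slope ρ·σ_Z/σ_X and passes through (μ_X, μ_Z).
E[Z | X=11.24] = 0.07 + (-0.02)·(0.83/3.67)·(11.24 − (11.97)) = 0.07 + (-0.0045232)·(-0.73) = 0.0733.

0.0733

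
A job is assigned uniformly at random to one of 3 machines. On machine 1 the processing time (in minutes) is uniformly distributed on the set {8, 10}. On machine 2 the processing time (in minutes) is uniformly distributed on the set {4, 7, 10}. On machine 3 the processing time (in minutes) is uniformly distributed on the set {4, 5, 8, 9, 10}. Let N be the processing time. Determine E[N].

116/15

E[N | machine 1] = (8+10)/2 = 9.
E[N | machine 2] = (4+7+10)/3 = 7.
E[N | machine 3] = (4+5+8+9+10)/5 = 36/5.
By the law of total expectation,
E[N] = (1/3)·(9) + (1/3)·(7) + (1/3)·(36/5) = 116/15.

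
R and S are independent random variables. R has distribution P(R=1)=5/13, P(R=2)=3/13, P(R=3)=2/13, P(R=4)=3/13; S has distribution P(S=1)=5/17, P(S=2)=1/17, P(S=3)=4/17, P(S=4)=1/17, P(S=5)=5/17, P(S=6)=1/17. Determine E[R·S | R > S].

100/19

P(R > S) = 57/221.
Summing RS·P(x,y) over outcomes with R > S gives 300/221.
E[R·S | R > S] = (300/221) / (57/221) = 100/19.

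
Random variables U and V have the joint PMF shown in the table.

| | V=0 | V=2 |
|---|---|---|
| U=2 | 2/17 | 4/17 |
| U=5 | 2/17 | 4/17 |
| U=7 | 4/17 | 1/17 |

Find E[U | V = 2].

P(V = 2) = 9/17.
Σ U·P over the event = 2·(4/17) + 5·(4/17) + 7·(1/17) = 35/17.
E[U | V = 2] = (35/17) / (9/17) = 35/9.

35/9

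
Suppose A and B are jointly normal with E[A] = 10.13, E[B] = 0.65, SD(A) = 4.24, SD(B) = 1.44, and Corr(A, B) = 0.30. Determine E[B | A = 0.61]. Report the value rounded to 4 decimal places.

-0.3200

E[B | A=x] = μ_B + ρ(σ_B/σ_A)(x − μ_A) for jointly normal variables.
E[B | A=0.61] = 0.65 + (0.30)·(1.44/4.24)·(0.61 − (10.13)) = 0.65 + (0.10189)·(-9.52) = -0.3200.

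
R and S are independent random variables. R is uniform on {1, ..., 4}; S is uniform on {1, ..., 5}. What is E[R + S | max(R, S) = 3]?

24/5

Outcomes with max(R, S) = 3: (1,3), (2,3), (3,1), (3,2), (3,3), each with probability 1/20.
E[R + S | max(R, S) = 3] = (4 + 5 + 4 + 5 + 6) / 5 = 24/5.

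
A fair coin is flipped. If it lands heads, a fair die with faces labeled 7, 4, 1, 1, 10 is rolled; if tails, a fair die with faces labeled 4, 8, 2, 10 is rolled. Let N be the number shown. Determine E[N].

E[N | heads] = (7+4+1+1+10)/5 = 23/5.
E[N | tails] = (4+8+2+10)/4 = 6.
By the law of total expectation,
E[N] = (1/2)·(23/5) + (1/2)·(6) = 53/10.

53/10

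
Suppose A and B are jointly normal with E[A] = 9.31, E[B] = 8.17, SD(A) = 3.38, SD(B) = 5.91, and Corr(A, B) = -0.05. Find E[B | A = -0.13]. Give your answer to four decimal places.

The regression of B on A has slope ρ·σ_B/σ_A and passes through (μ_A, μ_B).
E[B | A=-0.13] = 8.17 + (-0.05)·(5.91/3.38)·(-0.13 − (9.31)) = 8.17 + (-0.087426)·(-9.44) = 8.9953.

8.9953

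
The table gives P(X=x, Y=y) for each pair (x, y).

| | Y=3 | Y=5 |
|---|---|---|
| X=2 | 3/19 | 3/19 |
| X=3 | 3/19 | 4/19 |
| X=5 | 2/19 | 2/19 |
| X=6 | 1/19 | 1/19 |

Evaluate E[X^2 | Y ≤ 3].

125/9

P(Y ≤ 3) = 9/19.
Σ X^2·P over the event = 4·(3/19) + 9·(3/19) + 25·(2/19) + 36·(1/19) = 125/19.
E[X^2 | Y ≤ 3] = (125/19) / (9/19) = 125/9.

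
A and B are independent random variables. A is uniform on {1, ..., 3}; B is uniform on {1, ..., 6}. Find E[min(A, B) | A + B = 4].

Outcomes with A + B = 4: (1,3), (2,2), (3,1), each with probability 1/18.
E[min(A, B) | A + B = 4] = (1 + 2 + 1) / 3 = 4/3.

4/3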